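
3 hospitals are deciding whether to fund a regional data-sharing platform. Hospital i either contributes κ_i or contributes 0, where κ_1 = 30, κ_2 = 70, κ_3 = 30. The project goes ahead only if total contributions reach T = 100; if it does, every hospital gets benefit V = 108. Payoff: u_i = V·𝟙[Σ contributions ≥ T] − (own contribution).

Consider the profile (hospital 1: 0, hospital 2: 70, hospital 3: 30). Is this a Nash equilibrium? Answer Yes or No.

Yes

Total = 100 ≥ 100: provided.
Hospital 1 (pledges 0, payoff 108): pledging 30 → total 130, payoff 78. No gain.
Hospital 2 (pledges 70, payoff 38): dropping to 0 → total 30, payoff 0. No gain.
Hospital 3 (pledges 30, payoff 78): dropping to 0 → total 70, payoff 0. No gain.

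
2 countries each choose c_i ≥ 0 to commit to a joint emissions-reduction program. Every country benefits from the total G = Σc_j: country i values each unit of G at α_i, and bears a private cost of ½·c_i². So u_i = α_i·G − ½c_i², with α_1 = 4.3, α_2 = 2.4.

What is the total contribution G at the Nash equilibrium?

Country i's FOC: ∂u_i/∂c_i = α_i − c_i = 0, so c_i* = α_i.
NE contributions = (4.3, 2.4); G = 6.7.

6.7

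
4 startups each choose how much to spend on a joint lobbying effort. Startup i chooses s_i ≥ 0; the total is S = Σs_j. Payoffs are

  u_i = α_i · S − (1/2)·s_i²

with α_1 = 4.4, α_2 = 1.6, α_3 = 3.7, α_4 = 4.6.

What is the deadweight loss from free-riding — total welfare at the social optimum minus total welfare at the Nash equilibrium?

232.875

Startup i's FOC: ∂u_i/∂s_i = α_i − s_i = 0, so s_i* = α_i.
NE contributions = (4.4, 1.6, 3.7, 4.6); S = 14.3.
W^NE = (Σα)·S − ½Σα_i² = 14.3² − ½·56.77 = 176.105.
Planner sets s_i = Σα_j = 14.3 for every i, so S^SO = 4·14.3 = 57.2.
W^SO = (Σα)·S^SO − ½·4·(Σα)² = (4/2)·14.3² = 408.98.
Deadweight loss = W^SO − W^NE = 232.875.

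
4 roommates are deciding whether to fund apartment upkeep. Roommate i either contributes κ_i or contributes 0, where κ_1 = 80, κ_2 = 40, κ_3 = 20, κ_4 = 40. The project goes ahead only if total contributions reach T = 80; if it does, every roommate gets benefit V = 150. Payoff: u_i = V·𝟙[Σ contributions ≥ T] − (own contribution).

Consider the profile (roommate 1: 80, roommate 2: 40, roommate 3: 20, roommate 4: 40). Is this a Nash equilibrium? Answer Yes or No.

No

Total = 180 ≥ 80: provided.
Roommate 1 (pledges 80, payoff 70): dropping to 0 → total 100, payoff 150. Profitable deviation.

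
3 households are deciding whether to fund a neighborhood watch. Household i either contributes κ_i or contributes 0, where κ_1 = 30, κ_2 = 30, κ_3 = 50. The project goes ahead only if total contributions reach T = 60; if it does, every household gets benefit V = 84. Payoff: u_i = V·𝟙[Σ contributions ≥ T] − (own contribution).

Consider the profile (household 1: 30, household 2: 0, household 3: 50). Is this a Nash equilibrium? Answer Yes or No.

Yes

Total = 80 ≥ 60: provided.
Household 1 (pledges 30, payoff 54): dropping to 0 → total 50, payoff 0. No gain.
Household 2 (pledges 0, payoff 84): pledging 30 → total 110, payoff 54. No gain.
Household 3 (pledges 50, payoff 34): dropping to 0 → total 30, payoff 0. No gain.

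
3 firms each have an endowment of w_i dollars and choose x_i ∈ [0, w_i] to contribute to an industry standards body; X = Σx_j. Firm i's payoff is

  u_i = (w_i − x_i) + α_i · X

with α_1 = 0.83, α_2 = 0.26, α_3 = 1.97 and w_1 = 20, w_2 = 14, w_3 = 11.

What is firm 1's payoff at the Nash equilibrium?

29.13

∂u_i/∂x_i = α_i − 1, so firm i contributes w_i if α_i > 1, else 0.
α_i > 1 for i ∈ {3}; NE contributions (0, 0, 11), X = 11.
u_1 = (20 − 0) + 0.83·11 = 29.13.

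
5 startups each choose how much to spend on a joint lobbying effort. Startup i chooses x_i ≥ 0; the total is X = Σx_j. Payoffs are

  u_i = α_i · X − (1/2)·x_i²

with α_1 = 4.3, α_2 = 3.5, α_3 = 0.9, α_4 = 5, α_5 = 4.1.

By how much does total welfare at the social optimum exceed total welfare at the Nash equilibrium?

511.94

Startup i's FOC: ∂u_i/∂x_i = α_i − x_i = 0, so x_i* = α_i.
NE contributions = (4.3, 3.5, 0.9, 5, 4.1); X = 17.8.
W^NE = (Σα)·X − ½Σα_i² = 17.8² − ½·73.36 = 280.16.
Planner sets x_i = Σα_j = 17.8 for every i, so X^SO = 5·17.8 = 89.
W^SO = (Σα)·X^SO − ½·5·(Σα)² = (5/2)·17.8² = 792.1.
Deadweight loss = W^SO − W^NE = 511.94.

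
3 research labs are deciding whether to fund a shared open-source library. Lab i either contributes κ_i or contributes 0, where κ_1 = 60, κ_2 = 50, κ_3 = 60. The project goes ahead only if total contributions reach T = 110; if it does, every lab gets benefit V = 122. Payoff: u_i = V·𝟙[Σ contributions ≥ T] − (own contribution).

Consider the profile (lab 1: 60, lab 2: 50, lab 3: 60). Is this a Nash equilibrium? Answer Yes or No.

Total = 170 ≥ 110: provided.
Lab 1 (pledges 60, payoff 62): dropping to 0 → total 110, payoff 122. Profitable deviation.

No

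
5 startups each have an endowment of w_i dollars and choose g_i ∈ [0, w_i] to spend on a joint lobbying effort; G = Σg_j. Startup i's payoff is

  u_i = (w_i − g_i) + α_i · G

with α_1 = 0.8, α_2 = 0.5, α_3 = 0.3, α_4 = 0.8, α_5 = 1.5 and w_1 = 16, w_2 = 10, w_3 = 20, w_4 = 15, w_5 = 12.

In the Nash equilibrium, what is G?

12

∂u_i/∂g_i = α_i − 1, so startup i contributes w_i if α_i > 1, else 0.
α_i > 1 for i ∈ {5}; NE contributions (0, 0, 0, 0, 12), G = 12.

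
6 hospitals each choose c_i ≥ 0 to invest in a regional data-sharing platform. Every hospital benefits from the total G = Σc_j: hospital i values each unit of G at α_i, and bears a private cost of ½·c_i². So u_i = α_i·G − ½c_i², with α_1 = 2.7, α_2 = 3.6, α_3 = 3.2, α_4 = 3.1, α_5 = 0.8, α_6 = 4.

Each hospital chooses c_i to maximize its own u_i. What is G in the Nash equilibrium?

Hospital i's FOC: ∂u_i/∂c_i = α_i − c_i = 0, so c_i* = α_i.
NE contributions = (2.7, 3.6, 3.2, 3.1, 0.8, 4); G = 17.4.

17.4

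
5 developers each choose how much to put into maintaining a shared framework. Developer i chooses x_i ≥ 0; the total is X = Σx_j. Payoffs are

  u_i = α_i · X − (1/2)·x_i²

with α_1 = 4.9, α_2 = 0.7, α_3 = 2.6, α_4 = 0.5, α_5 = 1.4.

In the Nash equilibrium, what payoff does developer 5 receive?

13.16

Developer i's FOC: ∂u_i/∂x_i = α_i − x_i = 0, so x_i* = α_i.
NE contributions = (4.9, 0.7, 2.6, 0.5, 1.4); X = 10.1.
u_5 = α_5·X − ½·(x_5)² = 1.4·10.1 − ½·1.4² = 13.16.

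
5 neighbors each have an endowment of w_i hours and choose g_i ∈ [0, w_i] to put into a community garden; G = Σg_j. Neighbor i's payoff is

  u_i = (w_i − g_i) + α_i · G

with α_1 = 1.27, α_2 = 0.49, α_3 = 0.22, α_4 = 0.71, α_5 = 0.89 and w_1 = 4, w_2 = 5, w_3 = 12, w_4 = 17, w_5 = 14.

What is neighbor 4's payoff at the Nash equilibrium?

19.84

∂u_i/∂g_i = α_i − 1, so neighbor i contributes w_i if α_i > 1, else 0.
α_i > 1 for i ∈ {1}; NE contributions (4, 0, 0, 0, 0), G = 4.
u_4 = (17 − 0) + 0.71·4 = 19.84.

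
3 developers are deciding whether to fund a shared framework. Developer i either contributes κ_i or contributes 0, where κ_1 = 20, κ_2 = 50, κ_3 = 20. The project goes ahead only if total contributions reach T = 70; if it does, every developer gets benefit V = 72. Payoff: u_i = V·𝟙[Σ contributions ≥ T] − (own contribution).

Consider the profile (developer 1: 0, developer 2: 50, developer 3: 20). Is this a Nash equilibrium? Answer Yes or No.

Yes

Total = 70 ≥ 70: provided.
Developer 1 (pledges 0, payoff 72): pledging 20 → total 90, payoff 52. No gain.
Developer 2 (pledges 50, payoff 22): dropping to 0 → total 20, payoff 0. No gain.
Developer 3 (pledges 20, payoff 52): dropping to 0 → total 50, payoff 0. No gain.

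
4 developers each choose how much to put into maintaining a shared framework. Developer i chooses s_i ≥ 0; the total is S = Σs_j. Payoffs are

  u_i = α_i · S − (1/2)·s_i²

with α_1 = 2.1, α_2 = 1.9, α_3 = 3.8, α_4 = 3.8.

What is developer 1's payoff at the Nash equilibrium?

22.155

Developer i's FOC: ∂u_i/∂s_i = α_i − s_i = 0, so s_i* = α_i.
NE contributions = (2.1, 1.9, 3.8, 3.8); S = 11.6.
u_1 = α_1·S − ½·(s_1)² = 2.1·11.6 − ½·2.1² = 22.155.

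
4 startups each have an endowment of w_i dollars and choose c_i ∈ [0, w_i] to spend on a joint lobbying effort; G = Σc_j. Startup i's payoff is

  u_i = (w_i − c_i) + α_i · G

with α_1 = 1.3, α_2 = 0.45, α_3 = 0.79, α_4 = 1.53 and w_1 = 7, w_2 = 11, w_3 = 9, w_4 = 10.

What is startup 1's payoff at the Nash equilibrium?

∂u_i/∂c_i = α_i − 1, so startup i contributes w_i if α_i > 1, else 0.
α_i > 1 for i ∈ {1, 4}; NE contributions (7, 0, 0, 10), G = 17.
u_1 = (7 − 7) + 1.3·17 = 22.1.

22.1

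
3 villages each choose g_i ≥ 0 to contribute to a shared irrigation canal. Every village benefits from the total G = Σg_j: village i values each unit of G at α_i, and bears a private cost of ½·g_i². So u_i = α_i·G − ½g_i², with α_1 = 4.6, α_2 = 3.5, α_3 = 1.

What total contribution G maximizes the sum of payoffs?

Planner FOC: ∂(Σu_j)/∂g_i = (Σα_j) − g_i = 0, so g_i^SO = Σα_j = 9.1 for every i; G^SO = 27.3.

27.3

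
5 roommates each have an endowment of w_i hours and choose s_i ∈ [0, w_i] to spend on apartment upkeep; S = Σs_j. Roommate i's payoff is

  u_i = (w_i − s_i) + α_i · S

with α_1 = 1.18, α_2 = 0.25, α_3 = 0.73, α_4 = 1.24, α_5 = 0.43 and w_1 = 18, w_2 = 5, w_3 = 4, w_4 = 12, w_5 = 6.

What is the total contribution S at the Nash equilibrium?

∂u_i/∂s_i = α_i − 1, so roommate i contributes w_i if α_i > 1, else 0.
α_i > 1 for i ∈ {1, 4}; NE contributions (18, 0, 0, 12, 0), S = 30.

30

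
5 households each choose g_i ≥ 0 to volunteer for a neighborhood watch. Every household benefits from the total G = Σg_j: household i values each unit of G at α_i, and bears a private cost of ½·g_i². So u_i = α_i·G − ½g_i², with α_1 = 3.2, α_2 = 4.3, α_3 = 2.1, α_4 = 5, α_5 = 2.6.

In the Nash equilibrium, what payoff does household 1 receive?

Household i's FOC: ∂u_i/∂g_i = α_i − g_i = 0, so g_i* = α_i.
NE contributions = (3.2, 4.3, 2.1, 5, 2.6); G = 17.2.
u_1 = α_1·G − ½·(g_1)² = 3.2·17.2 − ½·3.2² = 49.92.

49.92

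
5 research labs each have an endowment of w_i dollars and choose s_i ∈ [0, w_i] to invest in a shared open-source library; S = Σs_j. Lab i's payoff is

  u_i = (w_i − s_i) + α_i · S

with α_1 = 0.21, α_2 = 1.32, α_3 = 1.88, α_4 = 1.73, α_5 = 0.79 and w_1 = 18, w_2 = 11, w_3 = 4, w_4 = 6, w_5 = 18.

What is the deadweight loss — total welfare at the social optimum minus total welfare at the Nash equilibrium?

177.48

∂u_i/∂s_i = α_i − 1, so lab i contributes w_i if α_i > 1, else 0.
α_i > 1 for i ∈ {2, 3, 4}; NE contributions (0, 11, 4, 6, 0), S = 21.
W^NE = Σw_i − S^NE + (Σα_i)·S^NE = 57 + 4.93·21 = 160.53.
Planner: ∂(Σu_j)/∂s_i = Σα_j − 1 = 4.93 > 0, so everyone contributes w_i; S^SO = 57, W^SO = 57 + 4.93·57 = 338.01.
Deadweight loss = 177.48.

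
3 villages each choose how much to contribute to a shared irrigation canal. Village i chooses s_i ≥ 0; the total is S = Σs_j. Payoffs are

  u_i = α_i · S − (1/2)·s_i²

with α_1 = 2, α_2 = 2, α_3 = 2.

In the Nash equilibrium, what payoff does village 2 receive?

Village i's FOC: ∂u_i/∂s_i = α_i − s_i = 0, so s_i* = α_i.
NE contributions = (2, 2, 2); S = 6.
u_2 = α_2·S − ½·(s_2)² = 2·6 − ½·2² = 10.

10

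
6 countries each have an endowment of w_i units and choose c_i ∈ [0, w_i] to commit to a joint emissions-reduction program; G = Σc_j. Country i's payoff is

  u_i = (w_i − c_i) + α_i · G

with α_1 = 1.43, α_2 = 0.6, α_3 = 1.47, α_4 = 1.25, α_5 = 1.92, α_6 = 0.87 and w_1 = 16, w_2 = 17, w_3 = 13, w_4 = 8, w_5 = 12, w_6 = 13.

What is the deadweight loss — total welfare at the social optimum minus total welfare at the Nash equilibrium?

196.2

∂u_i/∂c_i = α_i − 1, so country i contributes w_i if α_i > 1, else 0.
α_i > 1 for i ∈ {1, 3, 4, 5}; NE contributions (16, 0, 13, 8, 12, 0), G = 49.
W^NE = Σw_i − G^NE + (Σα_i)·G^NE = 79 + 6.54·49 = 399.46.
Planner: ∂(Σu_j)/∂c_i = Σα_j − 1 = 6.54 > 0, so everyone contributes w_i; G^SO = 79, W^SO = 79 + 6.54·79 = 595.66.
Deadweight loss = 196.2.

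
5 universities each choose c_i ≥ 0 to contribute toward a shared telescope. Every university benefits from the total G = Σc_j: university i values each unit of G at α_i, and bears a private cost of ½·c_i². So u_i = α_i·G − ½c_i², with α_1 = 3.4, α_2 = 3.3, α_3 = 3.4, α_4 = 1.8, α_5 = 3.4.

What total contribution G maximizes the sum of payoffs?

76.5

Planner FOC: ∂(Σu_j)/∂c_i = (Σα_j) − c_i = 0, so c_i^SO = Σα_j = 15.3 for every i; G^SO = 76.5.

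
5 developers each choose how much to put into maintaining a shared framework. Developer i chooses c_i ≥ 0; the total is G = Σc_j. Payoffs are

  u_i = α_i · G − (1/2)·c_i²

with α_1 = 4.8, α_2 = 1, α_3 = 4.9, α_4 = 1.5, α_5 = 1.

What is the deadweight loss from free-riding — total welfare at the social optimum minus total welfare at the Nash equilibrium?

Developer i's FOC: ∂u_i/∂c_i = α_i − c_i = 0, so c_i* = α_i.
NE contributions = (4.8, 1, 4.9, 1.5, 1); G = 13.2.
W^NE = (Σα)·G − ½Σα_i² = 13.2² − ½·51.3 = 148.59.
Planner sets c_i = Σα_j = 13.2 for every i, so G^SO = 5·13.2 = 66.
W^SO = (Σα)·G^SO − ½·5·(Σα)² = (5/2)·13.2² = 435.6.
Deadweight loss = W^SO − W^NE = 287.01.

287.01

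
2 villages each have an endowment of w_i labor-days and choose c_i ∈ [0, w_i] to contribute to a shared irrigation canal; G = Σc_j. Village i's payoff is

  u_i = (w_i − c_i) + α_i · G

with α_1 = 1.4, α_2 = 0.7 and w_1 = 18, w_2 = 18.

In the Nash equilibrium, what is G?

∂u_i/∂c_i = α_i − 1, so village i contributes w_i if α_i > 1, else 0.
α_i > 1 for i ∈ {1}; NE contributions (18, 0), G = 18.

18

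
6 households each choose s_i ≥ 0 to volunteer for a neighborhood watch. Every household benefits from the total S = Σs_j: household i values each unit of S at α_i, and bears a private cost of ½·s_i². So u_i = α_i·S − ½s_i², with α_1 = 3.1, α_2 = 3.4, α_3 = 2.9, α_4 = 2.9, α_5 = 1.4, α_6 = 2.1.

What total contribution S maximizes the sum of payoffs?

94.8

Planner FOC: ∂(Σu_j)/∂s_i = (Σα_j) − s_i = 0, so s_i^SO = Σα_j = 15.8 for every i; S^SO = 94.8.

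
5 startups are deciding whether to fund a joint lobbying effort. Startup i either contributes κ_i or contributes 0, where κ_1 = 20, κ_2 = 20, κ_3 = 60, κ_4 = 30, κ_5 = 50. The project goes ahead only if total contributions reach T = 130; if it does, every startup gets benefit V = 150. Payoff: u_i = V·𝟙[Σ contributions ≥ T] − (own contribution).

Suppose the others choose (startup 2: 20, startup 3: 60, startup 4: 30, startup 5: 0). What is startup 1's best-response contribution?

Others' total = 110. Contributing 20 brings total to 130 ≥ 130: gain V − κ_1 = 130.
Best response: 20.

20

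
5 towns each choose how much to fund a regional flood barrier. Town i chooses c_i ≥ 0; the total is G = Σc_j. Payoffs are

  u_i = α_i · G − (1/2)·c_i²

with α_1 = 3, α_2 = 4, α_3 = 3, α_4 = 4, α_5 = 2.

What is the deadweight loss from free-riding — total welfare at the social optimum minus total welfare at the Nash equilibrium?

411

Town i's FOC: ∂u_i/∂c_i = α_i − c_i = 0, so c_i* = α_i.
NE contributions = (3, 4, 3, 4, 2); G = 16.
W^NE = (Σα)·G − ½Σα_i² = 16² − ½·54 = 229.
Planner sets c_i = Σα_j = 16 for every i, so G^SO = 5·16 = 80.
W^SO = (Σα)·G^SO − ½·5·(Σα)² = (5/2)·16² = 640.
Deadweight loss = W^SO − W^NE = 411.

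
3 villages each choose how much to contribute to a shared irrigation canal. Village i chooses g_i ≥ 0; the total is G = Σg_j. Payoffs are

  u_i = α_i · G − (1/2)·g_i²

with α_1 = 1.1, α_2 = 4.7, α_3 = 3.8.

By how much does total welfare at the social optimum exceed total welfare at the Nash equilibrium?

Village i's FOC: ∂u_i/∂g_i = α_i − g_i = 0, so g_i* = α_i.
NE contributions = (1.1, 4.7, 3.8); G = 9.6.
W^NE = (Σα)·G − ½Σα_i² = 9.6² − ½·37.74 = 73.29.
Planner sets g_i = Σα_j = 9.6 for every i, so G^SO = 3·9.6 = 28.8.
W^SO = (Σα)·G^SO − ½·3·(Σα)² = (3/2)·9.6² = 138.24.
Deadweight loss = W^SO − W^NE = 64.95.

64.95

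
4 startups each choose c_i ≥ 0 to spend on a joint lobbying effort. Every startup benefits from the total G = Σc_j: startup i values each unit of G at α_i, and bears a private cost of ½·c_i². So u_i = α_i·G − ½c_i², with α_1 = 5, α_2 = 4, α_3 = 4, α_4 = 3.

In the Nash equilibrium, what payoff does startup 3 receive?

56

Startup i's FOC: ∂u_i/∂c_i = α_i − c_i = 0, so c_i* = α_i.
NE contributions = (5, 4, 4, 3); G = 16.
u_3 = α_3·G − ½·(c_3)² = 4·16 − ½·4² = 56.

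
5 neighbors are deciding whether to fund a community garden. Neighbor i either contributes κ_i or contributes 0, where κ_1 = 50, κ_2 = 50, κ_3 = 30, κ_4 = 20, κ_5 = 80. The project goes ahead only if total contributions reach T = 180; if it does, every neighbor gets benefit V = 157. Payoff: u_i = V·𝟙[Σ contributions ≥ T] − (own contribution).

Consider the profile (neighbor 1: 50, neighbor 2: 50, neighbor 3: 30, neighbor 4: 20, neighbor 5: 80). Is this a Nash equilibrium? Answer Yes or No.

Total = 230 ≥ 180: provided.
Neighbor 1 (pledges 50, payoff 107): dropping to 0 → total 180, payoff 157. Profitable deviation.

No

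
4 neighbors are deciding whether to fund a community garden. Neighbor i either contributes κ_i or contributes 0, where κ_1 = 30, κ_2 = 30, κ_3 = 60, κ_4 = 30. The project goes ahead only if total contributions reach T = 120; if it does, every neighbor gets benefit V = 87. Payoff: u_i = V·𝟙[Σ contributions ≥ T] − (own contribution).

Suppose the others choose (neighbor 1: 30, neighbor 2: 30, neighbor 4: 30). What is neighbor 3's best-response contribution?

Others' total = 90. Contributing 60 brings total to 150 ≥ 120: gain V − κ_3 = 27.
Best response: 60.

60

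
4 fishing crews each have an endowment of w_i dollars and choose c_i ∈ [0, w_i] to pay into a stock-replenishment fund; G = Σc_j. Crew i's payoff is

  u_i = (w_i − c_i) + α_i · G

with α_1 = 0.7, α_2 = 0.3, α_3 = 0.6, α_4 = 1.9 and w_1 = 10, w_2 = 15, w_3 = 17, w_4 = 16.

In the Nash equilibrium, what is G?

16

∂u_i/∂c_i = α_i − 1, so crew i contributes w_i if α_i > 1, else 0.
α_i > 1 for i ∈ {4}; NE contributions (0, 0, 0, 16), G = 16.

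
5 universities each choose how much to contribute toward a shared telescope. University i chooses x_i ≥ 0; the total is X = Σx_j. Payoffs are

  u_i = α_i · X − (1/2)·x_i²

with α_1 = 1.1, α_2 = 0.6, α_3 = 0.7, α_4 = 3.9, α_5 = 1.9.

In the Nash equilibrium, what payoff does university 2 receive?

University i's FOC: ∂u_i/∂x_i = α_i − x_i = 0, so x_i* = α_i.
NE contributions = (1.1, 0.6, 0.7, 3.9, 1.9); X = 8.2.
u_2 = α_2·X − ½·(x_2)² = 0.6·8.2 − ½·0.6² = 4.74.

4.74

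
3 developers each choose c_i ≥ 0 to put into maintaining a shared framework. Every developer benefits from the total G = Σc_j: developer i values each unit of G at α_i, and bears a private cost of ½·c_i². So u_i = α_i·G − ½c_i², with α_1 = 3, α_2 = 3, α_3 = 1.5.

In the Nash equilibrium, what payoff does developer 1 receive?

Developer i's FOC: ∂u_i/∂c_i = α_i − c_i = 0, so c_i* = α_i.
NE contributions = (3, 3, 1.5); G = 7.5.
u_1 = α_1·G − ½·(c_1)² = 3·7.5 − ½·3² = 18.

18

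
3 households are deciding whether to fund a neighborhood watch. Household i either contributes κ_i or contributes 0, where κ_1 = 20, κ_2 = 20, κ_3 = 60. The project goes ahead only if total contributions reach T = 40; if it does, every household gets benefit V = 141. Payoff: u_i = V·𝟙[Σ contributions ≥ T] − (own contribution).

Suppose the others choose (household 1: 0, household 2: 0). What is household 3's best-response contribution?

Others' total = 0. Contributing 60 brings total to 60 ≥ 40: gain V − κ_3 = 81.
Best response: 60.

60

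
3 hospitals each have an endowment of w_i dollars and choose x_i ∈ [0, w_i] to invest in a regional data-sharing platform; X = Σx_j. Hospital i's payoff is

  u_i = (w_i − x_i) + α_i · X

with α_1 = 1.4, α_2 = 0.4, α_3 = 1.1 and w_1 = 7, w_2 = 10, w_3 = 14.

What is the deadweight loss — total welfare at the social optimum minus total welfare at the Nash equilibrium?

19

∂u_i/∂x_i = α_i − 1, so hospital i contributes w_i if α_i > 1, else 0.
α_i > 1 for i ∈ {1, 3}; NE contributions (7, 0, 14), X = 21.
W^NE = Σw_i − X^NE + (Σα_i)·X^NE = 31 + 1.9·21 = 70.9.
Planner: ∂(Σu_j)/∂x_i = Σα_j − 1 = 1.9 > 0, so everyone contributes w_i; X^SO = 31, W^SO = 31 + 1.9·31 = 89.9.
Deadweight loss = 19.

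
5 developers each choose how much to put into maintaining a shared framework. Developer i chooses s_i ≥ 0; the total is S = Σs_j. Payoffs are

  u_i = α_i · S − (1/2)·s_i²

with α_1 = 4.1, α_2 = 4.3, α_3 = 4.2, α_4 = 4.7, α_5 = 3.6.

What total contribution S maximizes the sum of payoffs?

104.5

Planner FOC: ∂(Σu_j)/∂s_i = (Σα_j) − s_i = 0, so s_i^SO = Σα_j = 20.9 for every i; S^SO = 104.5.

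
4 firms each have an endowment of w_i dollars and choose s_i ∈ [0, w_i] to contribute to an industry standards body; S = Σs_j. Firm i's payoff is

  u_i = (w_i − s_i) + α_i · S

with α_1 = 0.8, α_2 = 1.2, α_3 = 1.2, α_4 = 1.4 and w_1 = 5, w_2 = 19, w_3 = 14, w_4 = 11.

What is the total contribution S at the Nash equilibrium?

∂u_i/∂s_i = α_i − 1, so firm i contributes w_i if α_i > 1, else 0.
α_i > 1 for i ∈ {2, 3, 4}; NE contributions (0, 19, 14, 11), S = 44.

44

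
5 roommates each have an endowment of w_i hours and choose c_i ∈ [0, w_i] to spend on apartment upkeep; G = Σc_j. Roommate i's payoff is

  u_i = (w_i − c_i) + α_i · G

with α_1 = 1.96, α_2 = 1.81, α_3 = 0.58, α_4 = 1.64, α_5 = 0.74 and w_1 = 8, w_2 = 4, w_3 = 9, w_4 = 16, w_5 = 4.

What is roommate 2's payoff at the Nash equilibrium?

∂u_i/∂c_i = α_i − 1, so roommate i contributes w_i if α_i > 1, else 0.
α_i > 1 for i ∈ {1, 2, 4}; NE contributions (8, 4, 0, 16, 0), G = 28.
u_2 = (4 − 4) + 1.81·28 = 50.68.

50.68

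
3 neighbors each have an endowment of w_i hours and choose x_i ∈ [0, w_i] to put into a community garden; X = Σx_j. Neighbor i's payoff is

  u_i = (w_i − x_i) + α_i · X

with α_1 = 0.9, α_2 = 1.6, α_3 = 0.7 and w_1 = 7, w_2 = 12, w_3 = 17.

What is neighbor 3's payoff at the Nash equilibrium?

∂u_i/∂x_i = α_i − 1, so neighbor i contributes w_i if α_i > 1, else 0.
α_i > 1 for i ∈ {2}; NE contributions (0, 12, 0), X = 12.
u_3 = (17 − 0) + 0.7·12 = 25.4.

25.4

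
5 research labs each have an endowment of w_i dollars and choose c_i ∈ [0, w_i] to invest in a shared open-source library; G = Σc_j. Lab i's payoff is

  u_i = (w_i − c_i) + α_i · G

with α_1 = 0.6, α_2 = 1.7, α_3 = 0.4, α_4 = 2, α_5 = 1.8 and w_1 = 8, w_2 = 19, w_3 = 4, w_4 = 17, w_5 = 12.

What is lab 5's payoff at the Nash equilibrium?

86.4

∂u_i/∂c_i = α_i − 1, so lab i contributes w_i if α_i > 1, else 0.
α_i > 1 for i ∈ {2, 4, 5}; NE contributions (0, 19, 0, 17, 12), G = 48.
u_5 = (12 − 12) + 1.8·48 = 86.4.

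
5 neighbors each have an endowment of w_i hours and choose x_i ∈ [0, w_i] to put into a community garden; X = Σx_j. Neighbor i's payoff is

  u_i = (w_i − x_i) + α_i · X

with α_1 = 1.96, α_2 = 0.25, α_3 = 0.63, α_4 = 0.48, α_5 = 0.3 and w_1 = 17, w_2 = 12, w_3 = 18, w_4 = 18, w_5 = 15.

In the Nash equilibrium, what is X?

∂u_i/∂x_i = α_i − 1, so neighbor i contributes w_i if α_i > 1, else 0.
α_i > 1 for i ∈ {1}; NE contributions (17, 0, 0, 0, 0), X = 17.

17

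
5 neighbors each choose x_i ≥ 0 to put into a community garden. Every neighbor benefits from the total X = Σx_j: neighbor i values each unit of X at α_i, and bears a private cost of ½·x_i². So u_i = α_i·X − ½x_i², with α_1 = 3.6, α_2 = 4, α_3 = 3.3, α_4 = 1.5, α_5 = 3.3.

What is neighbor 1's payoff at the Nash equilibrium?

Neighbor i's FOC: ∂u_i/∂x_i = α_i − x_i = 0, so x_i* = α_i.
NE contributions = (3.6, 4, 3.3, 1.5, 3.3); X = 15.7.
u_1 = α_1·X − ½·(x_1)² = 3.6·15.7 − ½·3.6² = 50.04.

50.04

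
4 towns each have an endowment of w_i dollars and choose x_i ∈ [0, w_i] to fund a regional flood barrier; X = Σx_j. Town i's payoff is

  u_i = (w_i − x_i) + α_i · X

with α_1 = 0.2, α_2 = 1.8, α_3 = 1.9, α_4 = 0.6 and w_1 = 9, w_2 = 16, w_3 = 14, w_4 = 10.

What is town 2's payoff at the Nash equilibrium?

∂u_i/∂x_i = α_i − 1, so town i contributes w_i if α_i > 1, else 0.
α_i > 1 for i ∈ {2, 3}; NE contributions (0, 16, 14, 0), X = 30.
u_2 = (16 − 16) + 1.8·30 = 54.

54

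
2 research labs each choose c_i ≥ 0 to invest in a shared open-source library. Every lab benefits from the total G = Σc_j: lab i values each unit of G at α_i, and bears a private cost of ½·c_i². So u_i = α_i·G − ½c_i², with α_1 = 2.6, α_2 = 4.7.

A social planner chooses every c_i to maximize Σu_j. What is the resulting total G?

14.6

Planner FOC: ∂(Σu_j)/∂c_i = (Σα_j) − c_i = 0, so c_i^SO = Σα_j = 7.3 for every i; G^SO = 14.6.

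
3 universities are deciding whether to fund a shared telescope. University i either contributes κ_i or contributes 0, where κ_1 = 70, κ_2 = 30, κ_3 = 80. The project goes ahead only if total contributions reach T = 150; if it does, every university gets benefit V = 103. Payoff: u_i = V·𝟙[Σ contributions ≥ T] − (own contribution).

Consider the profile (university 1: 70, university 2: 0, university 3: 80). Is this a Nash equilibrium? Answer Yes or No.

Total = 150 ≥ 150: provided.
University 1 (pledges 70, payoff 33): dropping to 0 → total 80, payoff 0. No gain.
University 2 (pledges 0, payoff 103): pledging 30 → total 180, payoff 73. No gain.
University 3 (pledges 80, payoff 23): dropping to 0 → total 70, payoff 0. No gain.

Yes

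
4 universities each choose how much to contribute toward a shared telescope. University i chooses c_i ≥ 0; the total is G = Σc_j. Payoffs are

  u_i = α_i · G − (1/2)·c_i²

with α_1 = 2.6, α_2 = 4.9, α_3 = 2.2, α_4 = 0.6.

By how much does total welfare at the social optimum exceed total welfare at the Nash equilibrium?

University i's FOC: ∂u_i/∂c_i = α_i − c_i = 0, so c_i* = α_i.
NE contributions = (2.6, 4.9, 2.2, 0.6); G = 10.3.
W^NE = (Σα)·G − ½Σα_i² = 10.3² − ½·35.97 = 88.105.
Planner sets c_i = Σα_j = 10.3 for every i, so G^SO = 4·10.3 = 41.2.
W^SO = (Σα)·G^SO − ½·4·(Σα)² = (4/2)·10.3² = 212.18.
Deadweight loss = W^SO − W^NE = 124.075.

124.075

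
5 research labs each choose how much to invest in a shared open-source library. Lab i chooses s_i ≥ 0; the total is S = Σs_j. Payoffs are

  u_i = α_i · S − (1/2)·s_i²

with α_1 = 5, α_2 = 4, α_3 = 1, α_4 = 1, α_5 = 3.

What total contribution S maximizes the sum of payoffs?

70

Planner FOC: ∂(Σu_j)/∂s_i = (Σα_j) − s_i = 0, so s_i^SO = Σα_j = 14 for every i; S^SO = 70.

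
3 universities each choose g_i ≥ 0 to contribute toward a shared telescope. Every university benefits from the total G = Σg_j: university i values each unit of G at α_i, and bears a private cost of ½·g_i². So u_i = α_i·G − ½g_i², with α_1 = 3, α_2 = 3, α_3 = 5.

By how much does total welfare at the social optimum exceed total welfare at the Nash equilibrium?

University i's FOC: ∂u_i/∂g_i = α_i − g_i = 0, so g_i* = α_i.
NE contributions = (3, 3, 5); G = 11.
W^NE = (Σα)·G − ½Σα_i² = 11² − ½·43 = 99.5.
Planner sets g_i = Σα_j = 11 for every i, so G^SO = 3·11 = 33.
W^SO = (Σα)·G^SO − ½·3·(Σα)² = (3/2)·11² = 181.5.
Deadweight loss = W^SO − W^NE = 82.

82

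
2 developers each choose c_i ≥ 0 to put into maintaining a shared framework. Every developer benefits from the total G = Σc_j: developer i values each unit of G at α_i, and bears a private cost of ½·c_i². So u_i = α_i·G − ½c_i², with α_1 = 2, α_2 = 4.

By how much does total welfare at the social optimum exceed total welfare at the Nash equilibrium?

10

Developer i's FOC: ∂u_i/∂c_i = α_i − c_i = 0, so c_i* = α_i.
NE contributions = (2, 4); G = 6.
W^NE = (Σα)·G − ½Σα_i² = 6² − ½·20 = 26.
Planner sets c_i = Σα_j = 6 for every i, so G^SO = 2·6 = 12.
W^SO = (Σα)·G^SO − ½·2·(Σα)² = (2/2)·6² = 36.
Deadweight loss = W^SO − W^NE = 10.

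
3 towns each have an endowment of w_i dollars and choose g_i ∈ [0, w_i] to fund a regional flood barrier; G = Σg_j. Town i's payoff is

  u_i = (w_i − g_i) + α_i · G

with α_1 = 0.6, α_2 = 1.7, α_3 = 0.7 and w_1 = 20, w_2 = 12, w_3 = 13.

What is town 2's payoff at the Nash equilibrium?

∂u_i/∂g_i = α_i − 1, so town i contributes w_i if α_i > 1, else 0.
α_i > 1 for i ∈ {2}; NE contributions (0, 12, 0), G = 12.
u_2 = (12 − 12) + 1.7·12 = 20.4.

20.4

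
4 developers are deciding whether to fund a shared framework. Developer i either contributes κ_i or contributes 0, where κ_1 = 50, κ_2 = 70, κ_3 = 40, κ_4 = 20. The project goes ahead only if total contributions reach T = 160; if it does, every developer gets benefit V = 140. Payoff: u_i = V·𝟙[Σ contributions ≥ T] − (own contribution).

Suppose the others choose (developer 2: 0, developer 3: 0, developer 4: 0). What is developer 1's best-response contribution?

Others' total = 0. Even contributing 50 gives 50 < 160: no benefit either way.
Best response: 0.

0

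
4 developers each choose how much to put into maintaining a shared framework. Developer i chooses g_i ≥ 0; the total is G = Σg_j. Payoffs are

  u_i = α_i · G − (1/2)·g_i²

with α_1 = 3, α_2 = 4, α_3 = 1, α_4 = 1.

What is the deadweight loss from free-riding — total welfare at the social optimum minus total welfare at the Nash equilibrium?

94.5

Developer i's FOC: ∂u_i/∂g_i = α_i − g_i = 0, so g_i* = α_i.
NE contributions = (3, 4, 1, 1); G = 9.
W^NE = (Σα)·G − ½Σα_i² = 9² − ½·27 = 67.5.
Planner sets g_i = Σα_j = 9 for every i, so G^SO = 4·9 = 36.
W^SO = (Σα)·G^SO − ½·4·(Σα)² = (4/2)·9² = 162.
Deadweight loss = W^SO − W^NE = 94.5.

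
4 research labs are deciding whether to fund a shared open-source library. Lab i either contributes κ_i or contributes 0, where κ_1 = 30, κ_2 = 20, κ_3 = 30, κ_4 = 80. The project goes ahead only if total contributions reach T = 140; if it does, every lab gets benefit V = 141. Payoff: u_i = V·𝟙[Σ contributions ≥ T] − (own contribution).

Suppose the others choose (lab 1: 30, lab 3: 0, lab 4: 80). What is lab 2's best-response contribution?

Others' total = 110. Even contributing 20 gives 130 < 140: no benefit either way.
Best response: 0.

0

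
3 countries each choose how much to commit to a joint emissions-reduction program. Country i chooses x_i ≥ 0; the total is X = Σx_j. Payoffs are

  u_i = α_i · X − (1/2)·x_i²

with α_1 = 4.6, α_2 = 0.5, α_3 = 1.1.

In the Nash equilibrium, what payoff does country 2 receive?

2.975

Country i's FOC: ∂u_i/∂x_i = α_i − x_i = 0, so x_i* = α_i.
NE contributions = (4.6, 0.5, 1.1); X = 6.2.
u_2 = α_2·X − ½·(x_2)² = 0.5·6.2 − ½·0.5² = 2.975.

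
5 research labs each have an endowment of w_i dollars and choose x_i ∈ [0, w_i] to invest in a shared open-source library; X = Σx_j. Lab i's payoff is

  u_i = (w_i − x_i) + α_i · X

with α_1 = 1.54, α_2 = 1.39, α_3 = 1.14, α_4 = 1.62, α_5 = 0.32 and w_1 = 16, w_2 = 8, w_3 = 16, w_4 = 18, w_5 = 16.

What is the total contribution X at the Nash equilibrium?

58

∂u_i/∂x_i = α_i − 1, so lab i contributes w_i if α_i > 1, else 0.
α_i > 1 for i ∈ {1, 2, 3, 4}; NE contributions (16, 8, 16, 18, 0), X = 58.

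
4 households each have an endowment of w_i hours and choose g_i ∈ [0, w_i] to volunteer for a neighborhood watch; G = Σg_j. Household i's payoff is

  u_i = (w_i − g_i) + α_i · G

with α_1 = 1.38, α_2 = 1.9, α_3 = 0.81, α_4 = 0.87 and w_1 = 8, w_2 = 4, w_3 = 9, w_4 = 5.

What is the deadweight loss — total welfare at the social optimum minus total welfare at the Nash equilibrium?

55.44

∂u_i/∂g_i = α_i − 1, so household i contributes w_i if α_i > 1, else 0.
α_i > 1 for i ∈ {1, 2}; NE contributions (8, 4, 0, 0), G = 12.
W^NE = Σw_i − G^NE + (Σα_i)·G^NE = 26 + 3.96·12 = 73.52.
Planner: ∂(Σu_j)/∂g_i = Σα_j − 1 = 3.96 > 0, so everyone contributes w_i; G^SO = 26, W^SO = 26 + 3.96·26 = 128.96.
Deadweight loss = 55.44.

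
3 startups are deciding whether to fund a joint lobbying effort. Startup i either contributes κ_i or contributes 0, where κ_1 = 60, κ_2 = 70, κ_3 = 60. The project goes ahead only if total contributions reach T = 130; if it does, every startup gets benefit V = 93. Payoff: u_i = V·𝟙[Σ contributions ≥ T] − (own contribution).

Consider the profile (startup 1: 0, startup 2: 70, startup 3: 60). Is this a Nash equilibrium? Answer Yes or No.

Total = 130 ≥ 130: provided.
Startup 1 (pledges 0, payoff 93): pledging 60 → total 190, payoff 33. No gain.
Startup 2 (pledges 70, payoff 23): dropping to 0 → total 60, payoff 0. No gain.
Startup 3 (pledges 60, payoff 33): dropping to 0 → total 70, payoff 0. No gain.

Yes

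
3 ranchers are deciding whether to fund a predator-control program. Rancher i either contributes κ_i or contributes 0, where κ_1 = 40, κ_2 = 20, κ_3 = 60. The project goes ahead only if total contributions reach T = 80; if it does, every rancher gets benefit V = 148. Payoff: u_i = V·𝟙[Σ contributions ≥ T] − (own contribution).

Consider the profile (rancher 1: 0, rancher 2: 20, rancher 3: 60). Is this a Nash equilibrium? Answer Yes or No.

Total = 80 ≥ 80: provided.
Rancher 1 (pledges 0, payoff 148): pledging 40 → total 120, payoff 108. No gain.
Rancher 2 (pledges 20, payoff 128): dropping to 0 → total 60, payoff 0. No gain.
Rancher 3 (pledges 60, payoff 88): dropping to 0 → total 20, payoff 0. No gain.

Yes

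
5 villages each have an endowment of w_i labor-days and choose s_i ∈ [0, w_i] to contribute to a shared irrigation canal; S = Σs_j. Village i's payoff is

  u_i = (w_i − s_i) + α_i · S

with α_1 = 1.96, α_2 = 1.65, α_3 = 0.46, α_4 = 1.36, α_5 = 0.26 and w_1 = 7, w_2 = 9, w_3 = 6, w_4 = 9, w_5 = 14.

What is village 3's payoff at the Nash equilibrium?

17.5

∂u_i/∂s_i = α_i − 1, so village i contributes w_i if α_i > 1, else 0.
α_i > 1 for i ∈ {1, 2, 4}; NE contributions (7, 9, 0, 9, 0), S = 25.
u_3 = (6 − 0) + 0.46·25 = 17.5.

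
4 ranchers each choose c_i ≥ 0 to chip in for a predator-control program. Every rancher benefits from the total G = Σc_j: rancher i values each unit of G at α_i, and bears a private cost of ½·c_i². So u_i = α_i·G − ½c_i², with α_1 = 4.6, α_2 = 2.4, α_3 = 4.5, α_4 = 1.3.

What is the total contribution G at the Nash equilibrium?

Rancher i's FOC: ∂u_i/∂c_i = α_i − c_i = 0, so c_i* = α_i.
NE contributions = (4.6, 2.4, 4.5, 1.3); G = 12.8.

12.8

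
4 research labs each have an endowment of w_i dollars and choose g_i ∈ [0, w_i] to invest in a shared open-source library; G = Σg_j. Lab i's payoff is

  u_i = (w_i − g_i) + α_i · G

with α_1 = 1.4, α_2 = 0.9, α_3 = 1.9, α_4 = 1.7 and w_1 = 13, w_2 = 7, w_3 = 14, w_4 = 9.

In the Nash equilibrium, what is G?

36

∂u_i/∂g_i = α_i − 1, so lab i contributes w_i if α_i > 1, else 0.
α_i > 1 for i ∈ {1, 3, 4}; NE contributions (13, 0, 14, 9), G = 36.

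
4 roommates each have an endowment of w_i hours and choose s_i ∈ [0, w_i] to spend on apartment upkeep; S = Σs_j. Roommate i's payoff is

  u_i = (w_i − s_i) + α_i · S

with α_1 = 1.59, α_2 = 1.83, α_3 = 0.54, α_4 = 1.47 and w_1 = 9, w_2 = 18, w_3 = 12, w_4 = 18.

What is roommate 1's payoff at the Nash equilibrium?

∂u_i/∂s_i = α_i − 1, so roommate i contributes w_i if α_i > 1, else 0.
α_i > 1 for i ∈ {1, 2, 4}; NE contributions (9, 18, 0, 18), S = 45.
u_1 = (9 − 9) + 1.59·45 = 71.55.

71.55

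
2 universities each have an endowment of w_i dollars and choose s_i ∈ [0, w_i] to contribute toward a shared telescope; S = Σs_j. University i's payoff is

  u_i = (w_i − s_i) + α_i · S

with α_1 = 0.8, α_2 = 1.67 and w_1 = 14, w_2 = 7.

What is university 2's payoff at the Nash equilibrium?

11.69

∂u_i/∂s_i = α_i − 1, so university i contributes w_i if α_i > 1, else 0.
α_i > 1 for i ∈ {2}; NE contributions (0, 7), S = 7.
u_2 = (7 − 7) + 1.67·7 = 11.69.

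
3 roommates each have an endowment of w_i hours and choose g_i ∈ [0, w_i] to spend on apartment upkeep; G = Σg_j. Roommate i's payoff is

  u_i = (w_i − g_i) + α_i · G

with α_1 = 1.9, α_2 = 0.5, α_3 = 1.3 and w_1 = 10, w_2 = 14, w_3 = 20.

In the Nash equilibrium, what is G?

30

∂u_i/∂g_i = α_i − 1, so roommate i contributes w_i if α_i > 1, else 0.
α_i > 1 for i ∈ {1, 3}; NE contributions (10, 0, 20), G = 30.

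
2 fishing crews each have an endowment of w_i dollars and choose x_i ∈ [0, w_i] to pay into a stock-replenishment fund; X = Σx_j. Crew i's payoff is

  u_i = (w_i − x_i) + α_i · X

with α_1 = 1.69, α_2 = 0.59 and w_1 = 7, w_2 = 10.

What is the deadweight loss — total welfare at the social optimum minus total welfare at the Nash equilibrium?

∂u_i/∂x_i = α_i − 1, so crew i contributes w_i if α_i > 1, else 0.
α_i > 1 for i ∈ {1}; NE contributions (7, 0), X = 7.
W^NE = Σw_i − X^NE + (Σα_i)·X^NE = 17 + 1.28·7 = 25.96.
Planner: ∂(Σu_j)/∂x_i = Σα_j − 1 = 1.28 > 0, so everyone contributes w_i; X^SO = 17, W^SO = 17 + 1.28·17 = 38.76.
Deadweight loss = 12.8.

12.8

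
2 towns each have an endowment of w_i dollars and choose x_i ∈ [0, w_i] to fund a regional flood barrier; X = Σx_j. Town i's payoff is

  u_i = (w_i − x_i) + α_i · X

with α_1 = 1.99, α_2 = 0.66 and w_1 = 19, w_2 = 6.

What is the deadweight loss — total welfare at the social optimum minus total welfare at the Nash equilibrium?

∂u_i/∂x_i = α_i − 1, so town i contributes w_i if α_i > 1, else 0.
α_i > 1 for i ∈ {1}; NE contributions (19, 0), X = 19.
W^NE = Σw_i − X^NE + (Σα_i)·X^NE = 25 + 1.65·19 = 56.35.
Planner: ∂(Σu_j)/∂x_i = Σα_j − 1 = 1.65 > 0, so everyone contributes w_i; X^SO = 25, W^SO = 25 + 1.65·25 = 66.25.
Deadweight loss = 9.9.

9.9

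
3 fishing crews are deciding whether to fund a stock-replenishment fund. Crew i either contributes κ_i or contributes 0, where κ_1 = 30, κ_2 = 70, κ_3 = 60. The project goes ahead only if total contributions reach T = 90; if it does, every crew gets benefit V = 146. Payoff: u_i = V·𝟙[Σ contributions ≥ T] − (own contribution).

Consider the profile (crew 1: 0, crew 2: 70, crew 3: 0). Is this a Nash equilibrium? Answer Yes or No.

Total = 70 < 90: not provided.
Crew 1 (pledges 0, payoff 0): pledging 30 → total 100, payoff 116. Profitable deviation.

No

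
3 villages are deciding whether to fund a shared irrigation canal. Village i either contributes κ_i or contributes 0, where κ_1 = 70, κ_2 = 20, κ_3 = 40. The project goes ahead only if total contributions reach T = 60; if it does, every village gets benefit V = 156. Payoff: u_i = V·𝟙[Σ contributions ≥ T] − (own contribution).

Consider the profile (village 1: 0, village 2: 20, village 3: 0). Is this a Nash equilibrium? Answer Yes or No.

Total = 20 < 60: not provided.
Village 1 (pledges 0, payoff 0): pledging 70 → total 90, payoff 86. Profitable deviation.

No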